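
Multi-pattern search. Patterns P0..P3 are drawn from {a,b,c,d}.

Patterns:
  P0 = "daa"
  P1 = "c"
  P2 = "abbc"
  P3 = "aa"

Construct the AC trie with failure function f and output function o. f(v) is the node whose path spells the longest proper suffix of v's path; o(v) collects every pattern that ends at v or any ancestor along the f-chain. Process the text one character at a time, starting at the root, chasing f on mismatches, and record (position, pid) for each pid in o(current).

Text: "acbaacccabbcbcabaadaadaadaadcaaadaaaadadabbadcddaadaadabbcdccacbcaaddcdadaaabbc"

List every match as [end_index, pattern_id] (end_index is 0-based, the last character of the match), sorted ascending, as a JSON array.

Build automaton:
Trie nodes:
  0='ε' goto a→5 c→4 d→1
  1='d' goto a→2
  2='da' goto a→3
  3='daa' goto ·  ←P0
  4='c' goto ·  ←P1
  5='a' goto a→9 b→6
  6='ab' goto b→7
  7='abb' goto c→8
  8='abbc' goto ·  ←P2
  9='aa' goto ·  ←P3

BFS fail/out derivation:
  fail(1) 'd': from fail(0)=0 chase 'd': 0 ⇒ 0;  out=∅∪out(0)=∅
  fail(4) 'c': from fail(0)=0 chase 'c': 0 ⇒ 0;  out={1}∪out(0)={1}
  fail(5) 'a': from fail(0)=0 chase 'a': 0 ⇒ 0;  out=∅∪out(0)=∅
  fail(2) 'da': from fail(1)=0 chase 'a': 0 ⇒ 5;  out=∅∪out(5)=∅
  fail(6) 'ab': from fail(5)=0 chase 'b': 0 ⇒ 0;  out=∅∪out(0)=∅
  fail(9) 'aa': from fail(5)=0 chase 'a': 0 ⇒ 5;  out={3}∪out(5)={3}
  fail(3) 'daa': from fail(2)=5 chase 'a': 5 ⇒ 9;  out={0}∪out(9)={0,3}
  fail(7) 'abb': from fail(6)=0 chase 'b': 0 ⇒ 0;  out=∅∪out(0)=∅
  fail(8) 'abbc': from fail(7)=0 chase 'c': 0 ⇒ 4;  out={2}∪out(4)={1,2}

Text stream:
i=0 'a': node 0→5
i=1 'c': node 5→4 (fail-walked)  ** P1@[1:1]
i=2 'b': node 4→0 (fail-walked)
i=3 'a': node 0→5
i=4 'a': node 5→9  ** P3@[3:4]
i=5 'c': node 9→4 (fail-walked)  ** P1@[5:5]
i=6 'c': node 4→4 (fail-walked)  ** P1@[6:6]
i=7 'c': node 4→4 (fail-walked)  ** P1@[7:7]
i=8 'a': node 4→5 (fail-walked)
i=9 'b': node 5→6
i=10 'b': node 6→7
i=11 'c': node 7→8  ** P1@[11:11],P2@[8:11]
i=12 'b': node 8→0 (fail-walked)
i=13 'c': node 0→4  ** P1@[13:13]
i=14 'a': node 4→5 (fail-walked)
i=15 'b': node 5→6
i=16 'a': node 6→5 (fail-walked)
i=17 'a': node 5→9  ** P3@[16:17]
i=18 'd': node 9→1 (fail-walked)
i=19 'a': node 1→2
i=20 'a': node 2→3  ** P0@[18:20],P3@[19:20]
i=21 'd': node 3→1 (fail-walked)
i=22 'a': node 1→2
i=23 'a': node 2→3  ** P0@[21:23],P3@[22:23]
i=24 'd': node 3→1 (fail-walked)
i=25 'a': node 1→2
i=26 'a': node 2→3  ** P0@[24:26],P3@[25:26]
i=27 'd': node 3→1 (fail-walked)
i=28 'c': node 1→4 (fail-walked)  ** P1@[28:28]
i=29 'a': node 4→5 (fail-walked)
i=30 'a': node 5→9  ** P3@[29:30]
i=31 'a': node 9→9 (fail-walked)  ** P3@[30:31]
i=32 'd': node 9→1 (fail-walked)
i=33 'a': node 1→2
i=34 'a': node 2→3  ** P0@[32:34],P3@[33:34]
i=35 'a': node 3→9 (fail-walked)  ** P3@[34:35]
i=36 'a': node 9→9 (fail-walked)  ** P3@[35:36]
i=37 'd': node 9→1 (fail-walked)
i=38 'a': node 1→2
i=39 'd': node 2→1 (fail-walked)
i=40 'a': node 1→2
i=41 'b': node 2→6 (fail-walked)
i=42 'b': node 6→7
i=43 'a': node 7→5 (fail-walked)
i=44 'd': node 5→1 (fail-walked)
i=45 'c': node 1→4 (fail-walked)  ** P1@[45:45]
i=46 'd': node 4→1 (fail-walked)
i=47 'd': node 1→1 (fail-walked)
i=48 'a': node 1→2
i=49 'a': node 2→3  ** P0@[47:49],P3@[48:49]
i=50 'd': node 3→1 (fail-walked)
i=51 'a': node 1→2
i=52 'a': node 2→3  ** P0@[50:52],P3@[51:52]
i=53 'd': node 3→1 (fail-walked)
i=54 'a': node 1→2
i=55 'b': node 2→6 (fail-walked)
i=56 'b': node 6→7
i=57 'c': node 7→8  ** P1@[57:57],P2@[54:57]
i=58 'd': node 8→1 (fail-walked)
i=59 'c': node 1→4 (fail-walked)  ** P1@[59:59]
i=60 'c': node 4→4 (fail-walked)  ** P1@[60:60]
i=61 'a': node 4→5 (fail-walked)
i=62 'c': node 5→4 (fail-walked)  ** P1@[62:62]
i=63 'b': node 4→0 (fail-walked)
i=64 'c': node 0→4  ** P1@[64:64]
i=65 'a': node 4→5 (fail-walked)
i=66 'a': node 5→9  ** P3@[65:66]
i=67 'd': node 9→1 (fail-walked)
i=68 'd': node 1→1 (fail-walked)
i=69 'c': node 1→4 (fail-walked)  ** P1@[69:69]
i=70 'd': node 4→1 (fail-walked)
i=71 'a': node 1→2
i=72 'd': node 2→1 (fail-walked)
i=73 'a': node 1→2
i=74 'a': node 2→3  ** P0@[72:74],P3@[73:74]
i=75 'a': node 3→9 (fail-walked)  ** P3@[74:75]
i=76 'b': node 9→6 (fail-walked)
i=77 'b': node 6→7
i=78 'c': node 7→8  ** P1@[78:78],P2@[75:78]

All matches (sorted): [[1,1],[4,3],[5,1],[6,1],[7,1],[11,1],[11,2],[13,1],[17,3],[20,0],[20,3],[23,0],[23,3],[26,0],[26,3],[28,1],[30,3],[31,3],[34,0],[34,3],[35,3],[36,3],[45,1],[49,0],[49,3],[52,0],[52,3],[57,1],[57,2],[59,1],[60,1],[62,1],[64,1],[66,3],[69,1],[74,0],[74,3],[75,3],[78,1],[78,2]]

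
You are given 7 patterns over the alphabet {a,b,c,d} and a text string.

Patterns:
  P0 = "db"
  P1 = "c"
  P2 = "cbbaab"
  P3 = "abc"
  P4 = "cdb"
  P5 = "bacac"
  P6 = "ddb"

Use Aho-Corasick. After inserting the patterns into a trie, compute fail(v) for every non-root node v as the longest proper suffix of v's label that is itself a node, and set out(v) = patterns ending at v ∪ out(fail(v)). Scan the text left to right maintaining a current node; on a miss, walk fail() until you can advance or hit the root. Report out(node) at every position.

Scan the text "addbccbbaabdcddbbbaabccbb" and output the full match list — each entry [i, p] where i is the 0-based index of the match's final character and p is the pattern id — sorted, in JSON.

Construct AC machine:
Trie nodes:
  n0 'ε': a→9 b→14 c→3 d→1
  n1 'd': b→2 d→19
  n2 'db': ·  ←P0
  n3 'c': b→4 d→12  ←P1
  n4 'cb': b→5
  n5 'cbb': a→6
  n6 'cbba': a→7
  n7 'cbbaa': b→8
  n8 'cbbaab': ·  ←P2
  n9 'a': b→10
  n10 'ab': c→11
  n11 'abc': ·  ←P3
  n12 'cd': b→13
  n13 'cdb': ·  ←P4
  n14 'b': a→15
  n15 'ba': c→16
  n16 'bac': a→17
  n17 'baca': c→18
  n18 'bacac': ·  ←P5
  n19 'dd': b→20
  n20 'ddb': ·  ←P6

BFS fail/out derivation:
  fail(1) 'd': from fail(0)=0 chase 'd': 0 ⇒ 0;  out=∅∪out(0)=∅
  fail(3) 'c': from fail(0)=0 chase 'c': 0 ⇒ 0;  out={1}∪out(0)={1}
  fail(9) 'a': from fail(0)=0 chase 'a': 0 ⇒ 0;  out=∅∪out(0)=∅
  fail(14) 'b': from fail(0)=0 chase 'b': 0 ⇒ 0;  out=∅∪out(0)=∅
  fail(2) 'db': from fail(1)=0 chase 'b': 0 ⇒ 14;  out={0}∪out(14)={0}
  fail(4) 'cb': from fail(3)=0 chase 'b': 0 ⇒ 14;  out=∅∪out(14)=∅
  fail(10) 'ab': from fail(9)=0 chase 'b': 0 ⇒ 14;  out=∅∪out(14)=∅
  fail(12) 'cd': from fail(3)=0 chase 'd': 0 ⇒ 1;  out=∅∪out(1)=∅
  fail(15) 'ba': from fail(14)=0 chase 'a': 0 ⇒ 9;  out=∅∪out(9)=∅
  fail(19) 'dd': from fail(1)=0 chase 'd': 0 ⇒ 1;  out=∅∪out(1)=∅
  fail(5) 'cbb': from fail(4)=14 chase 'b': 14→0 ⇒ 14;  out=∅∪out(14)=∅
  fail(11) 'abc': from fail(10)=14 chase 'c': 14→0 ⇒ 3;  out={3}∪out(3)={1,3}
  fail(13) 'cdb': from fail(12)=1 chase 'b': 1 ⇒ 2;  out={4}∪out(2)={0,4}
  fail(16) 'bac': from fail(15)=9 chase 'c': 9→0 ⇒ 3;  out=∅∪out(3)={1}
  fail(20) 'ddb': from fail(19)=1 chase 'b': 1 ⇒ 2;  out={6}∪out(2)={0,6}
  fail(6) 'cbba': from fail(5)=14 chase 'a': 14 ⇒ 15;  out=∅∪out(15)=∅
  fail(17) 'baca': from fail(16)=3 chase 'a': 3→0 ⇒ 9;  out=∅∪out(9)=∅
  fail(7) 'cbbaa': from fail(6)=15 chase 'a': 15→9→0 ⇒ 9;  out=∅∪out(9)=∅
  fail(18) 'bacac': from fail(17)=9 chase 'c': 9→0 ⇒ 3;  out={5}∪out(3)={1,5}
  fail(8) 'cbbaab': from fail(7)=9 chase 'b': 9 ⇒ 10;  out={2}∪out(10)={2}

Text stream:
pos 0 'a': at 9
pos 1 'd': at 1 (via fail)
pos 2 'd': at 19
pos 3 'b': at 20  ** P0@[2:3],P6@[1:3]
pos 4 'c': at 3 (via fail)  ** P1@[4:4]
pos 5 'c': at 3 (via fail)  ** P1@[5:5]
pos 6 'b': at 4
pos 7 'b': at 5
pos 8 'a': at 6
pos 9 'a': at 7
pos 10 'b': at 8  ** P2@[5:10]
pos 11 'd': at 1 (via fail)
pos 12 'c': at 3 (via fail)  ** P1@[12:12]
pos 13 'd': at 12
pos 14 'd': at 19 (via fail)
pos 15 'b': at 20  ** P0@[14:15],P6@[13:15]
pos 16 'b': at 14 (via fail)
pos 17 'b': at 14 (via fail)
pos 18 'a': at 15
pos 19 'a': at 9 (via fail)
pos 20 'b': at 10
pos 21 'c': at 11  ** P1@[21:21],P3@[19:21]
pos 22 'c': at 3 (via fail)  ** P1@[22:22]
pos 23 'b': at 4
pos 24 'b': at 5

All matches (sorted): [[3,0],[3,6],[4,1],[5,1],[10,2],[12,1],[15,0],[15,6],[21,1],[21,3],[22,1]]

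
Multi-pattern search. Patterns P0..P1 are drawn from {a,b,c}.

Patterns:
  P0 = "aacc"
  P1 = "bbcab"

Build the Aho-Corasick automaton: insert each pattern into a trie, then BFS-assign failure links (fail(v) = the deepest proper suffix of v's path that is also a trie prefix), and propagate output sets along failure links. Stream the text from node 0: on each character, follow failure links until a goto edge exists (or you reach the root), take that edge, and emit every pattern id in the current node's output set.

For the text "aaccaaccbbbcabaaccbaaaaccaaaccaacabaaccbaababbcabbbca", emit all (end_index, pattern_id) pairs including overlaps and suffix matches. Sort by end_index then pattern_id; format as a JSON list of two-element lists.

Build:
Trie (insert patterns):
  n0 'ε': a→1 b→5
  n1 'a': a→2
  n2 'aa': c→3
  n3 'aac': c→4
  n4 'aacc': ·  ←P0
  n5 'b': b→6
  n6 'bb': c→7
  n7 'bbc': a→8
  n8 'bbca': b→9
  n9 'bbcab': ·  ←P1

Failure links (BFS by depth):
  n1('a'): parent n0 fail=0; on 'a' 0 → fail=0;  out ∅∪∅=∅
  n5('b'): parent n0 fail=0; on 'b' 0 → fail=0;  out ∅∪∅=∅
  n2('aa'): parent n1 fail=0; on 'a' 0 → fail=1;  out ∅∪∅=∅
  n6('bb'): parent n5 fail=0; on 'b' 0 → fail=5;  out ∅∪∅=∅
  n3('aac'): parent n2 fail=1; on 'c' 1→0 → fail=0;  out ∅∪∅=∅
  n7('bbc'): parent n6 fail=5; on 'c' 5→0 → fail=0;  out ∅∪∅=∅
  n4('aacc'): parent n3 fail=0; on 'c' 0 → fail=0;  out {0}∪∅={0}
  n8('bbca'): parent n7 fail=0; on 'a' 0 → fail=1;  out ∅∪∅=∅
  n9('bbcab'): parent n8 fail=1; on 'b' 1→0 → fail=5;  out {1}∪∅={1}

Scan:
i=0 'a': node 0→1
i=1 'a': node 1→2
i=2 'c': node 2→3
i=3 'c': node 3→4  emit P0@[0:3]
i=4 'a': node 4→1 ·f
i=5 'a': node 1→2
i=6 'c': node 2→3
i=7 'c': node 3→4  emit P0@[4:7]
i=8 'b': node 4→5 ·f
i=9 'b': node 5→6
i=10 'b': node 6→6 ·f
i=11 'c': node 6→7
i=12 'a': node 7→8
i=13 'b': node 8→9  emit P1@[9:13]
i=14 'a': node 9→1 ·f
i=15 'a': node 1→2
i=16 'c': node 2→3
i=17 'c': node 3→4  emit P0@[14:17]
i=18 'b': node 4→5 ·f
i=19 'a': node 5→1 ·f
i=20 'a': node 1→2
i=21 'a': node 2→2 ·f
i=22 'a': node 2→2 ·f
i=23 'c': node 2→3
i=24 'c': node 3→4  emit P0@[21:24]
i=25 'a': node 4→1 ·f
i=26 'a': node 1→2
i=27 'a': node 2→2 ·f
i=28 'c': node 2→3
i=29 'c': node 3→4  emit P0@[26:29]
i=30 'a': node 4→1 ·f
i=31 'a': node 1→2
i=32 'c': node 2→3
i=33 'a': node 3→1 ·f
i=34 'b': node 1→5 ·f
i=35 'a': node 5→1 ·f
i=36 'a': node 1→2
i=37 'c': node 2→3
i=38 'c': node 3→4  emit P0@[35:38]
i=39 'b': node 4→5 ·f
i=40 'a': node 5→1 ·f
i=41 'a': node 1→2
i=42 'b': node 2→5 ·f
i=43 'a': node 5→1 ·f
i=44 'b': node 1→5 ·f
i=45 'b': node 5→6
i=46 'c': node 6→7
i=47 'a': node 7→8
i=48 'b': node 8→9  emit P1@[44:48]
i=49 'b': node 9→6 ·f
i=50 'b': node 6→6 ·f
i=51 'c': node 6→7
i=52 'a': node 7→8

All matches (sorted): [[3,0],[7,0],[13,1],[17,0],[24,0],[29,0],[38,0],[48,1]]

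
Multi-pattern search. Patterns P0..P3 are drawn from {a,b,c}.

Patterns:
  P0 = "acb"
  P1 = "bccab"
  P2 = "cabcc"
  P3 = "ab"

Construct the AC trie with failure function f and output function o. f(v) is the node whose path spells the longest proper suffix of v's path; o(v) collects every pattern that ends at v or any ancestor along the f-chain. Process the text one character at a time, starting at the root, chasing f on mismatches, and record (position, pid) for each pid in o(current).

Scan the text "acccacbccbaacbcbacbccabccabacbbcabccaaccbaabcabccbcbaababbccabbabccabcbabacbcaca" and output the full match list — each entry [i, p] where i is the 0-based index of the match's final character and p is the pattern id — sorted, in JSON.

Build automaton:
Trie (insert patterns):
  0='ε' goto a→1 b→4 c→9
  1='a' goto b→14 c→2
  2='ac' goto b→3
  3='acb' goto ·  [P0 ends]
  4='b' goto c→5
  5='bc' goto c→6
  6='bcc' goto a→7
  7='bcca' goto b→8
  8='bccab' goto ·  [P1 ends]
  9='c' goto a→10
  10='ca' goto b→11
  11='cab' goto c→12
  12='cabc' goto c→13
  13='cabcc' goto ·  [P2 ends]
  14='ab' goto ·  [P3 ends]

Failure links (BFS by depth):
  fail(1) 'a': from fail(0)=0 chase 'a': 0 ⇒ 0;  out=∅∪out(0)=∅
  fail(4) 'b': from fail(0)=0 chase 'b': 0 ⇒ 0;  out=∅∪out(0)=∅
  fail(9) 'c': from fail(0)=0 chase 'c': 0 ⇒ 0;  out=∅∪out(0)=∅
  fail(2) 'ac': from fail(1)=0 chase 'c': 0 ⇒ 9;  out=∅∪out(9)=∅
  fail(5) 'bc': from fail(4)=0 chase 'c': 0 ⇒ 9;  out=∅∪out(9)=∅
  fail(10) 'ca': from fail(9)=0 chase 'a': 0 ⇒ 1;  out=∅∪out(1)=∅
  fail(14) 'ab': from fail(1)=0 chase 'b': 0 ⇒ 4;  out={3}∪out(4)={3}
  fail(3) 'acb': from fail(2)=9 chase 'b': 9→0 ⇒ 4;  out={0}∪out(4)={0}
  fail(6) 'bcc': from fail(5)=9 chase 'c': 9→0 ⇒ 9;  out=∅∪out(9)=∅
  fail(11) 'cab': from fail(10)=1 chase 'b': 1 ⇒ 14;  out=∅∪out(14)={3}
  fail(7) 'bcca': from fail(6)=9 chase 'a': 9 ⇒ 10;  out=∅∪out(10)=∅
  fail(12) 'cabc': from fail(11)=14 chase 'c': 14→4 ⇒ 5;  out=∅∪out(5)=∅
  fail(8) 'bccab': from fail(7)=10 chase 'b': 10 ⇒ 11;  out={1}∪out(11)={1,3}
  fail(13) 'cabcc': from fail(12)=5 chase 'c': 5 ⇒ 6;  out={2}∪out(6)={2}

Text stream:
[0] read 'a'  n0⇒n1
[1] read 'c'  n1⇒n2
[2] read 'c'  n2⇒n9 (via fail)
[3] read 'c'  n9⇒n9 (via fail)
[4] read 'a'  n9⇒n10
[5] read 'c'  n10⇒n2 (via fail)
[6] read 'b'  n2⇒n3  ** P0@[4:6]
[7] read 'c'  n3⇒n5 (via fail)
[8] read 'c'  n5⇒n6
[9] read 'b'  n6⇒n4 (via fail)
[10] read 'a'  n4⇒n1 (via fail)
[11] read 'a'  n1⇒n1 (via fail)
[12] read 'c'  n1⇒n2
[13] read 'b'  n2⇒n3  ** P0@[11:13]
[14] read 'c'  n3⇒n5 (via fail)
[15] read 'b'  n5⇒n4 (via fail)
[16] read 'a'  n4⇒n1 (via fail)
[17] read 'c'  n1⇒n2
[18] read 'b'  n2⇒n3  ** P0@[16:18]
[19] read 'c'  n3⇒n5 (via fail)
[20] read 'c'  n5⇒n6
[21] read 'a'  n6⇒n7
[22] read 'b'  n7⇒n8  ** P1@[18:22],P3@[21:22]
[23] read 'c'  n8⇒n12 (via fail)
[24] read 'c'  n12⇒n13  ** P2@[20:24]
[25] read 'a'  n13⇒n7 (via fail)
[26] read 'b'  n7⇒n8  ** P1@[22:26],P3@[25:26]
[27] read 'a'  n8⇒n1 (via fail)
[28] read 'c'  n1⇒n2
[29] read 'b'  n2⇒n3  ** P0@[27:29]
[30] read 'b'  n3⇒n4 (via fail)
[31] read 'c'  n4⇒n5
[32] read 'a'  n5⇒n10 (via fail)
[33] read 'b'  n10⇒n11  ** P3@[32:33]
[34] read 'c'  n11⇒n12
[35] read 'c'  n12⇒n13  ** P2@[31:35]
[36] read 'a'  n13⇒n7 (via fail)
[37] read 'a'  n7⇒n1 (via fail)
[38] read 'c'  n1⇒n2
[39] read 'c'  n2⇒n9 (via fail)
[40] read 'b'  n9⇒n4 (via fail)
[41] read 'a'  n4⇒n1 (via fail)
[42] read 'a'  n1⇒n1 (via fail)
[43] read 'b'  n1⇒n14  ** P3@[42:43]
[44] read 'c'  n14⇒n5 (via fail)
[45] read 'a'  n5⇒n10 (via fail)
[46] read 'b'  n10⇒n11  ** P3@[45:46]
[47] read 'c'  n11⇒n12
[48] read 'c'  n12⇒n13  ** P2@[44:48]
[49] read 'b'  n13⇒n4 (via fail)
[50] read 'c'  n4⇒n5
[51] read 'b'  n5⇒n4 (via fail)
[52] read 'a'  n4⇒n1 (via fail)
[53] read 'a'  n1⇒n1 (via fail)
[54] read 'b'  n1⇒n14  ** P3@[53:54]
[55] read 'a'  n14⇒n1 (via fail)
[56] read 'b'  n1⇒n14  ** P3@[55:56]
[57] read 'b'  n14⇒n4 (via fail)
[58] read 'c'  n4⇒n5
[59] read 'c'  n5⇒n6
[60] read 'a'  n6⇒n7
[61] read 'b'  n7⇒n8  ** P1@[57:61],P3@[60:61]
[62] read 'b'  n8⇒n4 (via fail)
[63] read 'a'  n4⇒n1 (via fail)
[64] read 'b'  n1⇒n14  ** P3@[63:64]
[65] read 'c'  n14⇒n5 (via fail)
[66] read 'c'  n5⇒n6
[67] read 'a'  n6⇒n7
[68] read 'b'  n7⇒n8  ** P1@[64:68],P3@[67:68]
[69] read 'c'  n8⇒n12 (via fail)
[70] read 'b'  n12⇒n4 (via fail)
[71] read 'a'  n4⇒n1 (via fail)
[72] read 'b'  n1⇒n14  ** P3@[71:72]
[73] read 'a'  n14⇒n1 (via fail)
[74] read 'c'  n1⇒n2
[75] read 'b'  n2⇒n3  ** P0@[73:75]
[76] read 'c'  n3⇒n5 (via fail)
[77] read 'a'  n5⇒n10 (via fail)
[78] read 'c'  n10⇒n2 (via fail)
[79] read 'a'  n2⇒n10 (via fail)

All matches (sorted): [[6,0],[13,0],[18,0],[22,1],[22,3],[24,2],[26,1],[26,3],[29,0],[33,3],[35,2],[43,3],[46,3],[48,2],[54,3],[56,3],[61,1],[61,3],[64,3],[68,1],[68,3],[72,3],[75,0]]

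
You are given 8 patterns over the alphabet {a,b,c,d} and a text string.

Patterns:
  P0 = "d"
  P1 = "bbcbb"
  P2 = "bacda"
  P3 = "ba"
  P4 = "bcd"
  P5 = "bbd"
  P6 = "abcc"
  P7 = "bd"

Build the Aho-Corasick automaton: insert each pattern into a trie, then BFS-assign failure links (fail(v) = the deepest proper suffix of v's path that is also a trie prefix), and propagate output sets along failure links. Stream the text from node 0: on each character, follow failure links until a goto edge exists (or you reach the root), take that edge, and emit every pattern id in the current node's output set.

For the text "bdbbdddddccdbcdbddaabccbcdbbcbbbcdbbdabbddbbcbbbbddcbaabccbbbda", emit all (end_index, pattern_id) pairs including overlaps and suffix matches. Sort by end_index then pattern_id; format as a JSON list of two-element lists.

Build:
Trie nodes:
  n0 'ε': a→14 b→2 d→1
  n1 'd': ·  ←P0
  n2 'b': a→7 b→3 c→11 d→18
  n3 'bb': c→4 d→13
  n4 'bbc': b→5
  n5 'bbcb': b→6
  n6 'bbcbb': ·  ←P1
  n7 'ba': c→8  ←P3
  n8 'bac': d→9
  n9 'bacd': a→10
  n10 'bacda': ·  ←P2
  n11 'bc': d→12
  n12 'bcd': ·  ←P4
  n13 'bbd': ·  ←P5
  n14 'a': b→15
  n15 'ab': c→16
  n16 'abc': c→17
  n17 'abcc': ·  ←P6
  n18 'bd': ·  ←P7

BFS fail/out derivation:
  fail(1) 'd': from fail(0)=0 chase 'd': 0 ⇒ 0;  out={0}∪out(0)={0}
  fail(2) 'b': from fail(0)=0 chase 'b': 0 ⇒ 0;  out=∅∪out(0)=∅
  fail(14) 'a': from fail(0)=0 chase 'a': 0 ⇒ 0;  out=∅∪out(0)=∅
  fail(3) 'bb': from fail(2)=0 chase 'b': 0 ⇒ 2;  out=∅∪out(2)=∅
  fail(7) 'ba': from fail(2)=0 chase 'a': 0 ⇒ 14;  out={3}∪out(14)={3}
  fail(11) 'bc': from fail(2)=0 chase 'c': 0 ⇒ 0;  out=∅∪out(0)=∅
  fail(15) 'ab': from fail(14)=0 chase 'b': 0 ⇒ 2;  out=∅∪out(2)=∅
  fail(18) 'bd': from fail(2)=0 chase 'd': 0 ⇒ 1;  out={7}∪out(1)={0,7}
  fail(4) 'bbc': from fail(3)=2 chase 'c': 2 ⇒ 11;  out=∅∪out(11)=∅
  fail(8) 'bac': from fail(7)=14 chase 'c': 14→0 ⇒ 0;  out=∅∪out(0)=∅
  fail(12) 'bcd': from fail(11)=0 chase 'd': 0 ⇒ 1;  out={4}∪out(1)={0,4}
  fail(13) 'bbd': from fail(3)=2 chase 'd': 2 ⇒ 18;  out={5}∪out(18)={0,5,7}
  fail(16) 'abc': from fail(15)=2 chase 'c': 2 ⇒ 11;  out=∅∪out(11)=∅
  fail(5) 'bbcb': from fail(4)=11 chase 'b': 11→0 ⇒ 2;  out=∅∪out(2)=∅
  fail(9) 'bacd': from fail(8)=0 chase 'd': 0 ⇒ 1;  out=∅∪out(1)={0}
  fail(17) 'abcc': from fail(16)=11 chase 'c': 11→0 ⇒ 0;  out={6}∪out(0)={6}
  fail(6) 'bbcbb': from fail(5)=2 chase 'b': 2 ⇒ 3;  out={1}∪out(3)={1}
  fail(10) 'bacda': from fail(9)=1 chase 'a': 1→0 ⇒ 14;  out={2}∪out(14)={2}

Scan:
pos 0 'b': at 2
pos 1 'd': at 18  → match P0@[1:1],P7@[0:1]
pos 2 'b': at 2 (fail-walked)
pos 3 'b': at 3
pos 4 'd': at 13  → match P0@[4:4],P5@[2:4],P7@[3:4]
pos 5 'd': at 1 (fail-walked)  → match P0@[5:5]
pos 6 'd': at 1 (fail-walked)  → match P0@[6:6]
pos 7 'd': at 1 (fail-walked)  → match P0@[7:7]
pos 8 'd': at 1 (fail-walked)  → match P0@[8:8]
pos 9 'c': at 0 (fail-walked)
pos 10 'c': at 0
pos 11 'd': at 1  → match P0@[11:11]
pos 12 'b': at 2 (fail-walked)
pos 13 'c': at 11
pos 14 'd': at 12  → match P0@[14:14],P4@[12:14]
pos 15 'b': at 2 (fail-walked)
pos 16 'd': at 18  → match P0@[16:16],P7@[15:16]
pos 17 'd': at 1 (fail-walked)  → match P0@[17:17]
pos 18 'a': at 14 (fail-walked)
pos 19 'a': at 14 (fail-walked)
pos 20 'b': at 15
pos 21 'c': at 16
pos 22 'c': at 17  → match P6@[19:22]
pos 23 'b': at 2 (fail-walked)
pos 24 'c': at 11
pos 25 'd': at 12  → match P0@[25:25],P4@[23:25]
pos 26 'b': at 2 (fail-walked)
pos 27 'b': at 3
pos 28 'c': at 4
pos 29 'b': at 5
pos 30 'b': at 6  → match P1@[26:30]
pos 31 'b': at 3 (fail-walked)
pos 32 'c': at 4
pos 33 'd': at 12 (fail-walked)  → match P0@[33:33],P4@[31:33]
pos 34 'b': at 2 (fail-walked)
pos 35 'b': at 3
pos 36 'd': at 13  → match P0@[36:36],P5@[34:36],P7@[35:36]
pos 37 'a': at 14 (fail-walked)
pos 38 'b': at 15
pos 39 'b': at 3 (fail-walked)
pos 40 'd': at 13  → match P0@[40:40],P5@[38:40],P7@[39:40]
pos 41 'd': at 1 (fail-walked)  → match P0@[41:41]
pos 42 'b': at 2 (fail-walked)
pos 43 'b': at 3
pos 44 'c': at 4
pos 45 'b': at 5
pos 46 'b': at 6  → match P1@[42:46]
pos 47 'b': at 3 (fail-walked)
pos 48 'b': at 3 (fail-walked)
pos 49 'd': at 13  → match P0@[49:49],P5@[47:49],P7@[48:49]
pos 50 'd': at 1 (fail-walked)  → match P0@[50:50]
pos 51 'c': at 0 (fail-walked)
pos 52 'b': at 2
pos 53 'a': at 7  → match P3@[52:53]
pos 54 'a': at 14 (fail-walked)
pos 55 'b': at 15
pos 56 'c': at 16
pos 57 'c': at 17  → match P6@[54:57]
pos 58 'b': at 2 (fail-walked)
pos 59 'b': at 3
pos 60 'b': at 3 (fail-walked)
pos 61 'd': at 13  → match P0@[61:61],P5@[59:61],P7@[60:61]
pos 62 'a': at 14 (fail-walked)

All matches (sorted): [[1,0],[1,7],[4,0],[4,5],[4,7],[5,0],[6,0],[7,0],[8,0],[11,0],[14,0],[14,4],[16,0],[16,7],[17,0],[22,6],[25,0],[25,4],[30,1],[33,0],[33,4],[36,0],[36,5],[36,7],[40,0],[40,5],[40,7],[41,0],[46,1],[49,0],[49,5],[49,7],[50,0],[53,3],[57,6],[61,0],[61,5],[61,7]]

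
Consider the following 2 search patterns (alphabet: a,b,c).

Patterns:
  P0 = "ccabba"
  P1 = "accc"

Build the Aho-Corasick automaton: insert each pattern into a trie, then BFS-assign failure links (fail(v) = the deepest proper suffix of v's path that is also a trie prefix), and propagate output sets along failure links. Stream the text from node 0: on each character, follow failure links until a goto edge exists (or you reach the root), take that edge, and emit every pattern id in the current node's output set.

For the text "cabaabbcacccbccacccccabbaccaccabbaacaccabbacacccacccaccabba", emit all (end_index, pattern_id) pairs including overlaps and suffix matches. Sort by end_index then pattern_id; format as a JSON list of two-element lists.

Build automaton:
Trie (insert patterns):
  n0 'ε': a→7 c→1
  n1 'c': c→2
  n2 'cc': a→3
  n3 'cca': b→4
  n4 'ccab': b→5
  n5 'ccabb': a→6
  n6 'ccabba': ·  ←P0
  n7 'a': c→8
  n8 'ac': c→9
  n9 'acc': c→10
  n10 'accc': ·  ←P1

Failure links (BFS by depth):
  fail(1) 'c': from fail(0)=0 chase 'c': 0 ⇒ 0;  out=∅∪out(0)=∅
  fail(7) 'a': from fail(0)=0 chase 'a': 0 ⇒ 0;  out=∅∪out(0)=∅
  fail(2) 'cc': from fail(1)=0 chase 'c': 0 ⇒ 1;  out=∅∪out(1)=∅
  fail(8) 'ac': from fail(7)=0 chase 'c': 0 ⇒ 1;  out=∅∪out(1)=∅
  fail(3) 'cca': from fail(2)=1 chase 'a': 1→0 ⇒ 7;  out=∅∪out(7)=∅
  fail(9) 'acc': from fail(8)=1 chase 'c': 1 ⇒ 2;  out=∅∪out(2)=∅
  fail(4) 'ccab': from fail(3)=7 chase 'b': 7→0 ⇒ 0;  out=∅∪out(0)=∅
  fail(10) 'accc': from fail(9)=2 chase 'c': 2→1 ⇒ 2;  out={1}∪out(2)={1}
  fail(5) 'ccabb': from fail(4)=0 chase 'b': 0 ⇒ 0;  out=∅∪out(0)=∅
  fail(6) 'ccabba': from fail(5)=0 chase 'a': 0 ⇒ 7;  out={0}∪out(7)={0}

Run:
pos 0 'c': at 1
pos 1 'a': at 7 ·f
pos 2 'b': at 0 ·f
pos 3 'a': at 7
pos 4 'a': at 7 ·f
pos 5 'b': at 0 ·f
pos 6 'b': at 0
pos 7 'c': at 1
pos 8 'a': at 7 ·f
pos 9 'c': at 8
pos 10 'c': at 9
pos 11 'c': at 10  ** P1@[8:11]
pos 12 'b': at 0 ·f
pos 13 'c': at 1
pos 14 'c': at 2
pos 15 'a': at 3
pos 16 'c': at 8 ·f
pos 17 'c': at 9
pos 18 'c': at 10  ** P1@[15:18]
pos 19 'c': at 2 ·f
pos 20 'c': at 2 ·f
pos 21 'a': at 3
pos 22 'b': at 4
pos 23 'b': at 5
pos 24 'a': at 6  ** P0@[19:24]
pos 25 'c': at 8 ·f
pos 26 'c': at 9
pos 27 'a': at 3 ·f
pos 28 'c': at 8 ·f
pos 29 'c': at 9
pos 30 'a': at 3 ·f
pos 31 'b': at 4
pos 32 'b': at 5
pos 33 'a': at 6  ** P0@[28:33]
pos 34 'a': at 7 ·f
pos 35 'c': at 8
pos 36 'a': at 7 ·f
pos 37 'c': at 8
pos 38 'c': at 9
pos 39 'a': at 3 ·f
pos 40 'b': at 4
pos 41 'b': at 5
pos 42 'a': at 6  ** P0@[37:42]
pos 43 'c': at 8 ·f
pos 44 'a': at 7 ·f
pos 45 'c': at 8
pos 46 'c': at 9
pos 47 'c': at 10  ** P1@[44:47]
pos 48 'a': at 3 ·f
pos 49 'c': at 8 ·f
pos 50 'c': at 9
pos 51 'c': at 10  ** P1@[48:51]
pos 52 'a': at 3 ·f
pos 53 'c': at 8 ·f
pos 54 'c': at 9
pos 55 'a': at 3 ·f
pos 56 'b': at 4
pos 57 'b': at 5
pos 58 'a': at 6  ** P0@[53:58]

All matches (sorted): [[11,1],[18,1],[24,0],[33,0],[42,0],[47,1],[51,1],[58,0]]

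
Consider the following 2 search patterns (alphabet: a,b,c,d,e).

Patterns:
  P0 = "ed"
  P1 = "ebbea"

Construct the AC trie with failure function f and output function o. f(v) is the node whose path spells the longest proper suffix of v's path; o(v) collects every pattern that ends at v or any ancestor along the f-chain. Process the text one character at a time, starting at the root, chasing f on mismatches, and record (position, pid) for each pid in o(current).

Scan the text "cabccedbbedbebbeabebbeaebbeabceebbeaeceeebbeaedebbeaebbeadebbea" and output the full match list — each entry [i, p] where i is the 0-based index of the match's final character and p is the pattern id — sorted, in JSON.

Construct AC machine:
Trie (insert patterns):
  n0 'ε': e→1
  n1 'e': b→3 d→2
  n2 'ed': ·  ←P0
  n3 'eb': b→4
  n4 'ebb': e→5
  n5 'ebbe': a→6
  n6 'ebbea': ·  ←P1

Failure links (BFS by depth):
  fail(1) 'e': from fail(0)=0 chase 'e': 0 ⇒ 0;  out=∅∪out(0)=∅
  fail(2) 'ed': from fail(1)=0 chase 'd': 0 ⇒ 0;  out={0}∪out(0)={0}
  fail(3) 'eb': from fail(1)=0 chase 'b': 0 ⇒ 0;  out=∅∪out(0)=∅
  fail(4) 'ebb': from fail(3)=0 chase 'b': 0 ⇒ 0;  out=∅∪out(0)=∅
  fail(5) 'ebbe': from fail(4)=0 chase 'e': 0 ⇒ 1;  out=∅∪out(1)=∅
  fail(6) 'ebbea': from fail(5)=1 chase 'a': 1→0 ⇒ 0;  out={1}∪out(0)={1}

Text stream:
pos 0 'c': at 0
pos 1 'a': at 0
pos 2 'b': at 0
pos 3 'c': at 0
pos 4 'c': at 0
pos 5 'e': at 1
pos 6 'd': at 2  ** P0@[5:6]
pos 7 'b': at 0 (via fail)
pos 8 'b': at 0
pos 9 'e': at 1
pos 10 'd': at 2  ** P0@[9:10]
pos 11 'b': at 0 (via fail)
pos 12 'e': at 1
pos 13 'b': at 3
pos 14 'b': at 4
pos 15 'e': at 5
pos 16 'a': at 6  ** P1@[12:16]
pos 17 'b': at 0 (via fail)
pos 18 'e': at 1
pos 19 'b': at 3
pos 20 'b': at 4
pos 21 'e': at 5
pos 22 'a': at 6  ** P1@[18:22]
pos 23 'e': at 1 (via fail)
pos 24 'b': at 3
pos 25 'b': at 4
pos 26 'e': at 5
pos 27 'a': at 6  ** P1@[23:27]
pos 28 'b': at 0 (via fail)
pos 29 'c': at 0
pos 30 'e': at 1
pos 31 'e': at 1 (via fail)
pos 32 'b': at 3
pos 33 'b': at 4
pos 34 'e': at 5
pos 35 'a': at 6  ** P1@[31:35]
pos 36 'e': at 1 (via fail)
pos 37 'c': at 0 (via fail)
pos 38 'e': at 1
pos 39 'e': at 1 (via fail)
pos 40 'e': at 1 (via fail)
pos 41 'b': at 3
pos 42 'b': at 4
pos 43 'e': at 5
pos 44 'a': at 6  ** P1@[40:44]
pos 45 'e': at 1 (via fail)
pos 46 'd': at 2  ** P0@[45:46]
pos 47 'e': at 1 (via fail)
pos 48 'b': at 3
pos 49 'b': at 4
pos 50 'e': at 5
pos 51 'a': at 6  ** P1@[47:51]
pos 52 'e': at 1 (via fail)
pos 53 'b': at 3
pos 54 'b': at 4
pos 55 'e': at 5
pos 56 'a': at 6  ** P1@[52:56]
pos 57 'd': at 0 (via fail)
pos 58 'e': at 1
pos 59 'b': at 3
pos 60 'b': at 4
pos 61 'e': at 5
pos 62 'a': at 6  ** P1@[58:62]

Matches: [[6,0],[10,0],[16,1],[22,1],[27,1],[35,1],[44,1],[46,0],[51,1],[56,1],[62,1]]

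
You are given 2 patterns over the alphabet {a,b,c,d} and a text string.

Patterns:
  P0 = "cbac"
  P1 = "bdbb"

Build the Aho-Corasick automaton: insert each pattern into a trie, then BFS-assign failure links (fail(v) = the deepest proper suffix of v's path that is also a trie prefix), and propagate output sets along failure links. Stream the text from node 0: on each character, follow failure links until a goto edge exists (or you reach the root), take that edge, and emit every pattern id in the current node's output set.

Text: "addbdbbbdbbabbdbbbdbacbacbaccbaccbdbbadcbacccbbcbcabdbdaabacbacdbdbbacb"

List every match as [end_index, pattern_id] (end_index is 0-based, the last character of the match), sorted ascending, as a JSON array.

Build automaton:
Trie nodes:
  0='ε' goto b→5 c→1
  1='c' goto b→2
  2='cb' goto a→3
  3='cba' goto c→4
  4='cbac' goto ·  ←P0
  5='b' goto d→6
  6='bd' goto b→7
  7='bdb' goto b→8
  8='bdbb' goto ·  ←P1

BFS fail/out derivation:
  fail(1) 'c': from fail(0)=0 chase 'c': 0 ⇒ 0;  out=∅∪out(0)=∅
  fail(5) 'b': from fail(0)=0 chase 'b': 0 ⇒ 0;  out=∅∪out(0)=∅
  fail(2) 'cb': from fail(1)=0 chase 'b': 0 ⇒ 5;  out=∅∪out(5)=∅
  fail(6) 'bd': from fail(5)=0 chase 'd': 0 ⇒ 0;  out=∅∪out(0)=∅
  fail(3) 'cba': from fail(2)=5 chase 'a': 5→0 ⇒ 0;  out=∅∪out(0)=∅
  fail(7) 'bdb': from fail(6)=0 chase 'b': 0 ⇒ 5;  out=∅∪out(5)=∅
  fail(4) 'cbac': from fail(3)=0 chase 'c': 0 ⇒ 1;  out={0}∪out(1)={0}
  fail(8) 'bdbb': from fail(7)=5 chase 'b': 5→0 ⇒ 5;  out={1}∪out(5)={1}

Text stream:
pos 0 'a': at 0
pos 1 'd': at 0
pos 2 'd': at 0
pos 3 'b': at 5
pos 4 'd': at 6
pos 5 'b': at 7
pos 6 'b': at 8  → match P1@[3:6]
pos 7 'b': at 5 (fail-walked)
pos 8 'd': at 6
pos 9 'b': at 7
pos 10 'b': at 8  → match P1@[7:10]
pos 11 'a': at 0 (fail-walked)
pos 12 'b': at 5
pos 13 'b': at 5 (fail-walked)
pos 14 'd': at 6
pos 15 'b': at 7
pos 16 'b': at 8  → match P1@[13:16]
pos 17 'b': at 5 (fail-walked)
pos 18 'd': at 6
pos 19 'b': at 7
pos 20 'a': at 0 (fail-walked)
pos 21 'c': at 1
pos 22 'b': at 2
pos 23 'a': at 3
pos 24 'c': at 4  → match P0@[21:24]
pos 25 'b': at 2 (fail-walked)
pos 26 'a': at 3
pos 27 'c': at 4  → match P0@[24:27]
pos 28 'c': at 1 (fail-walked)
pos 29 'b': at 2
pos 30 'a': at 3
pos 31 'c': at 4  → match P0@[28:31]
pos 32 'c': at 1 (fail-walked)
pos 33 'b': at 2
pos 34 'd': at 6 (fail-walked)
pos 35 'b': at 7
pos 36 'b': at 8  → match P1@[33:36]
pos 37 'a': at 0 (fail-walked)
pos 38 'd': at 0
pos 39 'c': at 1
pos 40 'b': at 2
pos 41 'a': at 3
pos 42 'c': at 4  → match P0@[39:42]
pos 43 'c': at 1 (fail-walked)
pos 44 'c': at 1 (fail-walked)
pos 45 'b': at 2
pos 46 'b': at 5 (fail-walked)
pos 47 'c': at 1 (fail-walked)
pos 48 'b': at 2
pos 49 'c': at 1 (fail-walked)
pos 50 'a': at 0 (fail-walked)
pos 51 'b': at 5
pos 52 'd': at 6
pos 53 'b': at 7
pos 54 'd': at 6 (fail-walked)
pos 55 'a': at 0 (fail-walked)
pos 56 'a': at 0
pos 57 'b': at 5
pos 58 'a': at 0 (fail-walked)
pos 59 'c': at 1
pos 60 'b': at 2
pos 61 'a': at 3
pos 62 'c': at 4  → match P0@[59:62]
pos 63 'd': at 0 (fail-walked)
pos 64 'b': at 5
pos 65 'd': at 6
pos 66 'b': at 7
pos 67 'b': at 8  → match P1@[64:67]
pos 68 'a': at 0 (fail-walked)
pos 69 'c': at 1
pos 70 'b': at 2

Result: [[6,1],[10,1],[16,1],[24,0],[27,0],[31,0],[36,1],[42,0],[62,0],[67,1]]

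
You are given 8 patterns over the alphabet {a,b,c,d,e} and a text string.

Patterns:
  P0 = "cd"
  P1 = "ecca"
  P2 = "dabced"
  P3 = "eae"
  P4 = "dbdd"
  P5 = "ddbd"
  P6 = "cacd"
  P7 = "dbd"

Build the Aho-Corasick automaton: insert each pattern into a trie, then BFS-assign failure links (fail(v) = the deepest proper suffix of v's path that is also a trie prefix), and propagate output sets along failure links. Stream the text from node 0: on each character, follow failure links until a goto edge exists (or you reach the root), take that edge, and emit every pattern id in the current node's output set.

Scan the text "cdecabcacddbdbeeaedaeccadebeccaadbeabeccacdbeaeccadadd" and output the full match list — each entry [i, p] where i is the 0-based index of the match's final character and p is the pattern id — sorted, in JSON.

Build automaton:
Trie (insert patterns):
  n0 'ε': c→1 d→7 e→3
  n1 'c': a→21 d→2
  n2 'cd': ·  ←P0
  n3 'e': a→13 c→4
  n4 'ec': c→5
  n5 'ecc': a→6
  n6 'ecca': ·  ←P1
  n7 'd': a→8 b→15 d→18
  n8 'da': b→9
  n9 'dab': c→10
  n10 'dabc': e→11
  n11 'dabce': d→12
  n12 'dabced': ·  ←P2
  n13 'ea': e→14
  n14 'eae': ·  ←P3
  n15 'db': d→16
  n16 'dbd': d→17  ←P7
  n17 'dbdd': ·  ←P4
  n18 'dd': b→19
  n19 'ddb': d→20
  n20 'ddbd': ·  ←P5
  n21 'ca': c→22
  n22 'cac': d→23
  n23 'cacd': ·  ←P6

Failure links (BFS by depth):
  n1('c'): parent n0 fail=0; on 'c' 0 → fail=0;  out ∅∪∅=∅
  n3('e'): parent n0 fail=0; on 'e' 0 → fail=0;  out ∅∪∅=∅
  n7('d'): parent n0 fail=0; on 'd' 0 → fail=0;  out ∅∪∅=∅
  n2('cd'): parent n1 fail=0; on 'd' 0 → fail=7;  out {0}∪∅={0}
  n4('ec'): parent n3 fail=0; on 'c' 0 → fail=1;  out ∅∪∅=∅
  n8('da'): parent n7 fail=0; on 'a' 0 → fail=0;  out ∅∪∅=∅
  n13('ea'): parent n3 fail=0; on 'a' 0 → fail=0;  out ∅∪∅=∅
  n15('db'): parent n7 fail=0; on 'b' 0 → fail=0;  out ∅∪∅=∅
  n18('dd'): parent n7 fail=0; on 'd' 0 → fail=7;  out ∅∪∅=∅
  n21('ca'): parent n1 fail=0; on 'a' 0 → fail=0;  out ∅∪∅=∅
  n5('ecc'): parent n4 fail=1; on 'c' 1→0 → fail=1;  out ∅∪∅=∅
  n9('dab'): parent n8 fail=0; on 'b' 0 → fail=0;  out ∅∪∅=∅
  n14('eae'): parent n13 fail=0; on 'e' 0 → fail=3;  out {3}∪∅={3}
  n16('dbd'): parent n15 fail=0; on 'd' 0 → fail=7;  out {7}∪∅={7}
  n19('ddb'): parent n18 fail=7; on 'b' 7 → fail=15;  out ∅∪∅=∅
  n22('cac'): parent n21 fail=0; on 'c' 0 → fail=1;  out ∅∪∅=∅
  n6('ecca'): parent n5 fail=1; on 'a' 1 → fail=21;  out {1}∪∅={1}
  n10('dabc'): parent n9 fail=0; on 'c' 0 → fail=1;  out ∅∪∅=∅
  n17('dbdd'): parent n16 fail=7; on 'd' 7 → fail=18;  out {4}∪∅={4}
  n20('ddbd'): parent n19 fail=15; on 'd' 15 → fail=16;  out {5}∪{7}={5,7}
  n23('cacd'): parent n22 fail=1; on 'd' 1 → fail=2;  out {6}∪{0}={0,6}
  n11('dabce'): parent n10 fail=1; on 'e' 1→0 → fail=3;  out ∅∪∅=∅
  n12('dabced'): parent n11 fail=3; on 'd' 3→0 → fail=7;  out {2}∪∅={2}

Run:
pos 0 'c': at 1
pos 1 'd': at 2  → match P0@[0:1]
pos 2 'e': at 3 (fail-walked)
pos 3 'c': at 4
pos 4 'a': at 21 (fail-walked)
pos 5 'b': at 0 (fail-walked)
pos 6 'c': at 1
pos 7 'a': at 21
pos 8 'c': at 22
pos 9 'd': at 23  → match P0@[8:9],P6@[6:9]
pos 10 'd': at 18 (fail-walked)
pos 11 'b': at 19
pos 12 'd': at 20  → match P5@[9:12],P7@[10:12]
pos 13 'b': at 15 (fail-walked)
pos 14 'e': at 3 (fail-walked)
pos 15 'e': at 3 (fail-walked)
pos 16 'a': at 13
pos 17 'e': at 14  → match P3@[15:17]
pos 18 'd': at 7 (fail-walked)
pos 19 'a': at 8
pos 20 'e': at 3 (fail-walked)
pos 21 'c': at 4
pos 22 'c': at 5
pos 23 'a': at 6  → match P1@[20:23]
pos 24 'd': at 7 (fail-walked)
pos 25 'e': at 3 (fail-walked)
pos 26 'b': at 0 (fail-walked)
pos 27 'e': at 3
pos 28 'c': at 4
pos 29 'c': at 5
pos 30 'a': at 6  → match P1@[27:30]
pos 31 'a': at 0 (fail-walked)
pos 32 'd': at 7
pos 33 'b': at 15
pos 34 'e': at 3 (fail-walked)
pos 35 'a': at 13
pos 36 'b': at 0 (fail-walked)
pos 37 'e': at 3
pos 38 'c': at 4
pos 39 'c': at 5
pos 40 'a': at 6  → match P1@[37:40]
pos 41 'c': at 22 (fail-walked)
pos 42 'd': at 23  → match P0@[41:42],P6@[39:42]
pos 43 'b': at 15 (fail-walked)
pos 44 'e': at 3 (fail-walked)
pos 45 'a': at 13
pos 46 'e': at 14  → match P3@[44:46]
pos 47 'c': at 4 (fail-walked)
pos 48 'c': at 5
pos 49 'a': at 6  → match P1@[46:49]
pos 50 'd': at 7 (fail-walked)
pos 51 'a': at 8
pos 52 'd': at 7 (fail-walked)
pos 53 'd': at 18

Matches: [[1,0],[9,0],[9,6],[12,5],[12,7],[17,3],[23,1],[30,1],[40,1],[42,0],[42,6],[46,3],[49,1]]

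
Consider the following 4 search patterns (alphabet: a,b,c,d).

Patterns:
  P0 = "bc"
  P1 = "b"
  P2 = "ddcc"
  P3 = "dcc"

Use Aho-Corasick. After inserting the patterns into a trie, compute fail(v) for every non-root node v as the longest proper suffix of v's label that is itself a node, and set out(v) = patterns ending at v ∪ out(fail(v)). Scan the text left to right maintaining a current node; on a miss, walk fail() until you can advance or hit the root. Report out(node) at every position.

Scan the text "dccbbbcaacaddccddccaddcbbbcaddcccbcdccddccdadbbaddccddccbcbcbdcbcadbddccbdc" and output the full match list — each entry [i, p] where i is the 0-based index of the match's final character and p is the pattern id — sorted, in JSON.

Build:
Trie (insert patterns):
  n0 'ε': b→1 d→3
  n1 'b': c→2  ←P1
  n2 'bc': ·  ←P0
  n3 'd': c→7 d→4
  n4 'dd': c→5
  n5 'ddc': c→6
  n6 'ddcc': ·  ←P2
  n7 'dc': c→8
  n8 'dcc': ·  ←P3

BFS fail/out derivation:
  fail(1) 'b': from fail(0)=0 chase 'b': 0 ⇒ 0;  out={1}∪out(0)={1}
  fail(3) 'd': from fail(0)=0 chase 'd': 0 ⇒ 0;  out=∅∪out(0)=∅
  fail(2) 'bc': from fail(1)=0 chase 'c': 0 ⇒ 0;  out={0}∪out(0)={0}
  fail(4) 'dd': from fail(3)=0 chase 'd': 0 ⇒ 3;  out=∅∪out(3)=∅
  fail(7) 'dc': from fail(3)=0 chase 'c': 0 ⇒ 0;  out=∅∪out(0)=∅
  fail(5) 'ddc': from fail(4)=3 chase 'c': 3 ⇒ 7;  out=∅∪out(7)=∅
  fail(8) 'dcc': from fail(7)=0 chase 'c': 0 ⇒ 0;  out={3}∪out(0)={3}
  fail(6) 'ddcc': from fail(5)=7 chase 'c': 7 ⇒ 8;  out={2}∪out(8)={2,3}

Text stream:
i=0 'd': node 0→3
i=1 'c': node 3→7
i=2 'c': node 7→8  emit P3@[0:2]
i=3 'b': node 8→1 (fail-walked)  emit P1@[3:3]
i=4 'b': node 1→1 (fail-walked)  emit P1@[4:4]
i=5 'b': node 1→1 (fail-walked)  emit P1@[5:5]
i=6 'c': node 1→2  emit P0@[5:6]
i=7 'a': node 2→0 (fail-walked)
i=8 'a': node 0→0
i=9 'c': node 0→0
i=10 'a': node 0→0
i=11 'd': node 0→3
i=12 'd': node 3→4
i=13 'c': node 4→5
i=14 'c': node 5→6  emit P2@[11:14],P3@[12:14]
i=15 'd': node 6→3 (fail-walked)
i=16 'd': node 3→4
i=17 'c': node 4→5
i=18 'c': node 5→6  emit P2@[15:18],P3@[16:18]
i=19 'a': node 6→0 (fail-walked)
i=20 'd': node 0→3
i=21 'd': node 3→4
i=22 'c': node 4→5
i=23 'b': node 5→1 (fail-walked)  emit P1@[23:23]
i=24 'b': node 1→1 (fail-walked)  emit P1@[24:24]
i=25 'b': node 1→1 (fail-walked)  emit P1@[25:25]
i=26 'c': node 1→2  emit P0@[25:26]
i=27 'a': node 2→0 (fail-walked)
i=28 'd': node 0→3
i=29 'd': node 3→4
i=30 'c': node 4→5
i=31 'c': node 5→6  emit P2@[28:31],P3@[29:31]
i=32 'c': node 6→0 (fail-walked)
i=33 'b': node 0→1  emit P1@[33:33]
i=34 'c': node 1→2  emit P0@[33:34]
i=35 'd': node 2→3 (fail-walked)
i=36 'c': node 3→7
i=37 'c': node 7→8  emit P3@[35:37]
i=38 'd': node 8→3 (fail-walked)
i=39 'd': node 3→4
i=40 'c': node 4→5
i=41 'c': node 5→6  emit P2@[38:41],P3@[39:41]
i=42 'd': node 6→3 (fail-walked)
i=43 'a': node 3→0 (fail-walked)
i=44 'd': node 0→3
i=45 'b': node 3→1 (fail-walked)  emit P1@[45:45]
i=46 'b': node 1→1 (fail-walked)  emit P1@[46:46]
i=47 'a': node 1→0 (fail-walked)
i=48 'd': node 0→3
i=49 'd': node 3→4
i=50 'c': node 4→5
i=51 'c': node 5→6  emit P2@[48:51],P3@[49:51]
i=52 'd': node 6→3 (fail-walked)
i=53 'd': node 3→4
i=54 'c': node 4→5
i=55 'c': node 5→6  emit P2@[52:55],P3@[53:55]
i=56 'b': node 6→1 (fail-walked)  emit P1@[56:56]
i=57 'c': node 1→2  emit P0@[56:57]
i=58 'b': node 2→1 (fail-walked)  emit P1@[58:58]
i=59 'c': node 1→2  emit P0@[58:59]
i=60 'b': node 2→1 (fail-walked)  emit P1@[60:60]
i=61 'd': node 1→3 (fail-walked)
i=62 'c': node 3→7
i=63 'b': node 7→1 (fail-walked)  emit P1@[63:63]
i=64 'c': node 1→2  emit P0@[63:64]
i=65 'a': node 2→0 (fail-walked)
i=66 'd': node 0→3
i=67 'b': node 3→1 (fail-walked)  emit P1@[67:67]
i=68 'd': node 1→3 (fail-walked)
i=69 'd': node 3→4
i=70 'c': node 4→5
i=71 'c': node 5→6  emit P2@[68:71],P3@[69:71]
i=72 'b': node 6→1 (fail-walked)  emit P1@[72:72]
i=73 'd': node 1→3 (fail-walked)
i=74 'c': node 3→7

Result: [[2,3],[3,1],[4,1],[5,1],[6,0],[14,2],[14,3],[18,2],[18,3],[23,1],[24,1],[25,1],[26,0],[31,2],[31,3],[33,1],[34,0],[37,3],[41,2],[41,3],[45,1],[46,1],[51,2],[51,3],[55,2],[55,3],[56,1],[57,0],[58,1],[59,0],[60,1],[63,1],[64,0],[67,1],[71,2],[71,3],[72,1]]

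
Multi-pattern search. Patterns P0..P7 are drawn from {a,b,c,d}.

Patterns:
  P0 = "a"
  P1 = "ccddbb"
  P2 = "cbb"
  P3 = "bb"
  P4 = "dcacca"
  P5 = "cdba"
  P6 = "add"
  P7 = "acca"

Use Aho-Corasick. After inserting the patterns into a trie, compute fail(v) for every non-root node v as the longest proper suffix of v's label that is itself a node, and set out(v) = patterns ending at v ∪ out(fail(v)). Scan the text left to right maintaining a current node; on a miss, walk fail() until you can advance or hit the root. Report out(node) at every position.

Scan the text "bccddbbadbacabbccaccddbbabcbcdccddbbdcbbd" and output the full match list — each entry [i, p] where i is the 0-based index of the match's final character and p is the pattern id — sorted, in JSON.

Build automaton:
Trie nodes:
  0='ε' goto a→1 b→10 c→2 d→12
  1='a' goto c→23 d→21  [P0 ends]
  2='c' goto b→8 c→3 d→18
  3='cc' goto d→4
  4='ccd' goto d→5
  5='ccdd' goto b→6
  6='ccddb' goto b→7
  7='ccddbb' goto ·  [P1 ends]
  8='cb' goto b→9
  9='cbb' goto ·  [P2 ends]
  10='b' goto b→11
  11='bb' goto ·  [P3 ends]
  12='d' goto c→13
  13='dc' goto a→14
  14='dca' goto c→15
  15='dcac' goto c→16
  16='dcacc' goto a→17
  17='dcacca' goto ·  [P4 ends]
  18='cd' goto b→19
  19='cdb' goto a→20
  20='cdba' goto ·  [P5 ends]
  21='ad' goto d→22
  22='add' goto ·  [P6 ends]
  23='ac' goto c→24
  24='acc' goto a→25
  25='acca' goto ·  [P7 ends]

BFS fail/out derivation:
  fail(1) 'a': from fail(0)=0 chase 'a': 0 ⇒ 0;  out={0}∪out(0)={0}
  fail(2) 'c': from fail(0)=0 chase 'c': 0 ⇒ 0;  out=∅∪out(0)=∅
  fail(10) 'b': from fail(0)=0 chase 'b': 0 ⇒ 0;  out=∅∪out(0)=∅
  fail(12) 'd': from fail(0)=0 chase 'd': 0 ⇒ 0;  out=∅∪out(0)=∅
  fail(3) 'cc': from fail(2)=0 chase 'c': 0 ⇒ 2;  out=∅∪out(2)=∅
  fail(8) 'cb': from fail(2)=0 chase 'b': 0 ⇒ 10;  out=∅∪out(10)=∅
  fail(11) 'bb': from fail(10)=0 chase 'b': 0 ⇒ 10;  out={3}∪out(10)={3}
  fail(13) 'dc': from fail(12)=0 chase 'c': 0 ⇒ 2;  out=∅∪out(2)=∅
  fail(18) 'cd': from fail(2)=0 chase 'd': 0 ⇒ 12;  out=∅∪out(12)=∅
  fail(21) 'ad': from fail(1)=0 chase 'd': 0 ⇒ 12;  out=∅∪out(12)=∅
  fail(23) 'ac': from fail(1)=0 chase 'c': 0 ⇒ 2;  out=∅∪out(2)=∅
  fail(4) 'ccd': from fail(3)=2 chase 'd': 2 ⇒ 18;  out=∅∪out(18)=∅
  fail(9) 'cbb': from fail(8)=10 chase 'b': 10 ⇒ 11;  out={2}∪out(11)={2,3}
  fail(14) 'dca': from fail(13)=2 chase 'a': 2→0 ⇒ 1;  out=∅∪out(1)={0}
  fail(19) 'cdb': from fail(18)=12 chase 'b': 12→0 ⇒ 10;  out=∅∪out(10)=∅
  fail(22) 'add': from fail(21)=12 chase 'd': 12→0 ⇒ 12;  out={6}∪out(12)={6}
  fail(24) 'acc': from fail(23)=2 chase 'c': 2 ⇒ 3;  out=∅∪out(3)=∅
  fail(5) 'ccdd': from fail(4)=18 chase 'd': 18→12→0 ⇒ 12;  out=∅∪out(12)=∅
  fail(15) 'dcac': from fail(14)=1 chase 'c': 1 ⇒ 23;  out=∅∪out(23)=∅
  fail(20) 'cdba': from fail(19)=10 chase 'a': 10→0 ⇒ 1;  out={5}∪out(1)={0,5}
  fail(25) 'acca': from fail(24)=3 chase 'a': 3→2→0 ⇒ 1;  out={7}∪out(1)={0,7}
  fail(6) 'ccddb': from fail(5)=12 chase 'b': 12→0 ⇒ 10;  out=∅∪out(10)=∅
  fail(16) 'dcacc': from fail(15)=23 chase 'c': 23 ⇒ 24;  out=∅∪out(24)=∅
  fail(7) 'ccddbb': from fail(6)=10 chase 'b': 10 ⇒ 11;  out={1}∪out(11)={1,3}
  fail(17) 'dcacca': from fail(16)=24 chase 'a': 24 ⇒ 25;  out={4}∪out(25)={0,4,7}

Run:
i=0 'b': node 0→10
i=1 'c': node 10→2 ·f
i=2 'c': node 2→3
i=3 'd': node 3→4
i=4 'd': node 4→5
i=5 'b': node 5→6
i=6 'b': node 6→7  ** P1@[1:6],P3@[5:6]
i=7 'a': node 7→1 ·f  ** P0@[7:7]
i=8 'd': node 1→21
i=9 'b': node 21→10 ·f
i=10 'a': node 10→1 ·f  ** P0@[10:10]
i=11 'c': node 1→23
i=12 'a': node 23→1 ·f  ** P0@[12:12]
i=13 'b': node 1→10 ·f
i=14 'b': node 10→11  ** P3@[13:14]
i=15 'c': node 11→2 ·f
i=16 'c': node 2→3
i=17 'a': node 3→1 ·f  ** P0@[17:17]
i=18 'c': node 1→23
i=19 'c': node 23→24
i=20 'd': node 24→4 ·f
i=21 'd': node 4→5
i=22 'b': node 5→6
i=23 'b': node 6→7  ** P1@[18:23],P3@[22:23]
i=24 'a': node 7→1 ·f  ** P0@[24:24]
i=25 'b': node 1→10 ·f
i=26 'c': node 10→2 ·f
i=27 'b': node 2→8
i=28 'c': node 8→2 ·f
i=29 'd': node 2→18
i=30 'c': node 18→13 ·f
i=31 'c': node 13→3 ·f
i=32 'd': node 3→4
i=33 'd': node 4→5
i=34 'b': node 5→6
i=35 'b': node 6→7  ** P1@[30:35],P3@[34:35]
i=36 'd': node 7→12 ·f
i=37 'c': node 12→13
i=38 'b': node 13→8 ·f
i=39 'b': node 8→9  ** P2@[37:39],P3@[38:39]
i=40 'd': node 9→12 ·f

All matches (sorted): [[6,1],[6,3],[7,0],[10,0],[12,0],[14,3],[17,0],[23,1],[23,3],[24,0],[35,1],[35,3],[39,2],[39,3]]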